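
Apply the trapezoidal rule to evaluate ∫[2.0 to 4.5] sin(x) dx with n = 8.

f(x) = sin(x)
a = 2.0, b = 4.5, n = 8
h = (b - a)/n = 0.312500

Trapezoidal rule: (h/2)[f(x₀) + 2f(x₁) + 2f(x₂) + ... + f(xₙ)]

x_0 = 2.0000, f(x_0) = 0.909297, coefficient = 1
x_1 = 2.3125, f(x_1) = 0.737319, coefficient = 2
x_2 = 2.6250, f(x_2) = 0.493920, coefficient = 2
x_3 = 2.9375, f(x_3) = 0.202679, coefficient = 2
x_4 = 3.2500, f(x_4) = -0.108195, coefficient = 2
x_5 = 3.5625, f(x_5) = -0.408589, coefficient = 2
x_6 = 3.8750, f(x_6) = -0.669405, coefficient = 2
x_7 = 4.1875, f(x_7) = -0.865380, coefficient = 2
x_8 = 4.5000, f(x_8) = -0.977530, coefficient = 1

I ≈ (0.312500/2) × -1.303534 = -0.203677
Exact value: -0.205351
Error: 0.001674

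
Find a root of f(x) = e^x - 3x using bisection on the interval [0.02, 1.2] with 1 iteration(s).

f(x) = e^x - 3x
Initial interval: [0.02, 1.2]

Iteration 1:
  c_1 = (0.020000 + 1.200000)/2 = 0.610000
  f(c_1) = f(0.610000) = 0.010431
  f(a) × f(c) ≥ 0, new interval: [0.610000, 1.200000]

After 1 iteration(s), the approximation is c_1 = 0.610000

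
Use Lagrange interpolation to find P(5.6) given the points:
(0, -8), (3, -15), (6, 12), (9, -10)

Lagrange interpolation formula:
P(x) = Σ yᵢ × Lᵢ(x)
where Lᵢ(x) = Π_{j≠i} (x - xⱼ)/(xᵢ - xⱼ)

L_0(5.6) = (5.6 - 3)/(0 - 3) × (5.6 - 6)/(0 - 6) × (5.6 - 9)/(0 - 9) = -0.021827
L_1(5.6) = (5.6 - 0)/(3 - 0) × (5.6 - 6)/(3 - 6) × (5.6 - 9)/(3 - 9) = 0.141037
L_2(5.6) = (5.6 - 0)/(6 - 0) × (5.6 - 3)/(6 - 3) × (5.6 - 9)/(6 - 9) = 0.916741
L_3(5.6) = (5.6 - 0)/(9 - 0) × (5.6 - 3)/(9 - 3) × (5.6 - 6)/(9 - 6) = -0.035951

P(5.6) = (-8)×L_0(5.6) + (-15)×L_1(5.6) + 12×L_2(5.6) + (-10)×L_3(5.6)
P(5.6) = 9.419457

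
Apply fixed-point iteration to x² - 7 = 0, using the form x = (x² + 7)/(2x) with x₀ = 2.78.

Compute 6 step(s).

Equation: x² - 7 = 0
Fixed-point form: x = (x² + 7)/(2x)
x₀ = 2.78

x_1 = g(2.780000) = 2.648993
x_2 = g(2.648993) = 2.645753
x_3 = g(2.645753) = 2.645751
x_4 = g(2.645751) = 2.645751
x_5 = g(2.645751) = 2.645751
x_6 = g(2.645751) = 2.645751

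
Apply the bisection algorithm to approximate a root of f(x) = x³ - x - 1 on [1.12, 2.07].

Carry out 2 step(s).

f(x) = x³ - x - 1
Initial interval: [1.12, 2.07]

Iteration 1:
  c_1 = (1.120000 + 2.070000)/2 = 1.595000
  f(c_1) = f(1.595000) = 1.462720
  f(a) × f(c) < 0, new interval: [1.120000, 1.595000]
Iteration 2:
  c_2 = (1.120000 + 1.595000)/2 = 1.357500
  f(c_2) = f(1.357500) = 0.144109
  f(a) × f(c) < 0, new interval: [1.120000, 1.357500]

After 2 iteration(s), the approximation is c_2 = 1.357500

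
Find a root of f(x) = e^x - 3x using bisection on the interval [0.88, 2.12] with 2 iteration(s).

f(x) = e^x - 3x
Initial interval: [0.88, 2.12]

Iteration 1:
  c_1 = (0.880000 + 2.120000)/2 = 1.500000
  f(c_1) = f(1.500000) = -0.018311
  f(a) × f(c) ≥ 0, new interval: [1.500000, 2.120000]
Iteration 2:
  c_2 = (1.500000 + 2.120000)/2 = 1.810000
  f(c_2) = f(1.810000) = 0.680447
  f(a) × f(c) < 0, new interval: [1.500000, 1.810000]

After 2 iteration(s), the approximation is c_2 = 1.810000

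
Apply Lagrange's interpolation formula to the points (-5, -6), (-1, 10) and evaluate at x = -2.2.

Lagrange interpolation formula:
P(x) = Σ yᵢ × Lᵢ(x)
where Lᵢ(x) = Π_{j≠i} (x - xⱼ)/(xᵢ - xⱼ)

L_0(-2.2) = (-2.2 - (-1))/(-5 - (-1)) = 0.300000
L_1(-2.2) = (-2.2 - (-5))/(-1 - (-5)) = 0.700000

P(-2.2) = (-6)×L_0(-2.2) + 10×L_1(-2.2)
P(-2.2) = 5.200000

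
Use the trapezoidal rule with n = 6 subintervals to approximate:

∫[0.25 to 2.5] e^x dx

f(x) = e^x
a = 0.25, b = 2.5, n = 6
h = (b - a)/n = 0.375000

Trapezoidal rule: (h/2)[f(x₀) + 2f(x₁) + 2f(x₂) + ... + f(xₙ)]

x_0 = 0.2500, f(x_0) = 1.284025, coefficient = 1
x_1 = 0.6250, f(x_1) = 1.868246, coefficient = 2
x_2 = 1.0000, f(x_2) = 2.718282, coefficient = 2
x_3 = 1.3750, f(x_3) = 3.955077, coefficient = 2
x_4 = 1.7500, f(x_4) = 5.754603, coefficient = 2
x_5 = 2.1250, f(x_5) = 8.372897, coefficient = 2
x_6 = 2.5000, f(x_6) = 12.182494, coefficient = 1

I ≈ (0.375000/2) × 58.804729 = 11.025887
Exact value: 10.898469
Error: 0.127418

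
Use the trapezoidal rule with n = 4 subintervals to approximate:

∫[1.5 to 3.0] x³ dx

f(x) = x³
a = 1.5, b = 3.0, n = 4
h = (b - a)/n = 0.375000

Trapezoidal rule: (h/2)[f(x₀) + 2f(x₁) + 2f(x₂) + ... + f(xₙ)]

x_0 = 1.5000, f(x_0) = 3.375000, coefficient = 1
x_1 = 1.8750, f(x_1) = 6.591797, coefficient = 2
x_2 = 2.2500, f(x_2) = 11.390625, coefficient = 2
x_3 = 2.6250, f(x_3) = 18.087891, coefficient = 2
x_4 = 3.0000, f(x_4) = 27.000000, coefficient = 1

I ≈ (0.375000/2) × 102.515625 = 19.221680
Exact value: 18.984375
Error: 0.237305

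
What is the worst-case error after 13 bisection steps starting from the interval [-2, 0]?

Bisection error bound: |error| ≤ (b-a)/2^n
|error| ≤ (0 - (-2))/2^13 = 2/2^13
|error| ≤ 0.0002441406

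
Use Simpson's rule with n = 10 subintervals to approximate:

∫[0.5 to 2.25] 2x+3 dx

f(x) = 2x+3
a = 0.5, b = 2.25, n = 10
h = (b - a)/n = 0.175000

Simpson's rule: (h/3)[f(x₀) + 4f(x₁) + 2f(x₂) + ... + f(xₙ)]

x_0 = 0.5000, f(x_0) = 4.000000, coefficient = 1
x_1 = 0.6750, f(x_1) = 4.350000, coefficient = 4
x_2 = 0.8500, f(x_2) = 4.700000, coefficient = 2
x_3 = 1.0250, f(x_3) = 5.050000, coefficient = 4
x_4 = 1.2000, f(x_4) = 5.400000, coefficient = 2
x_5 = 1.3750, f(x_5) = 5.750000, coefficient = 4
x_6 = 1.5500, f(x_6) = 6.100000, coefficient = 2
x_7 = 1.7250, f(x_7) = 6.450000, coefficient = 4
x_8 = 1.9000, f(x_8) = 6.800000, coefficient = 2
x_9 = 2.0750, f(x_9) = 7.150000, coefficient = 4
x_10 = 2.2500, f(x_10) = 7.500000, coefficient = 1

I ≈ (0.175000/3) × 172.500000 = 10.062500
Exact value: 10.062500
Error: 0.000000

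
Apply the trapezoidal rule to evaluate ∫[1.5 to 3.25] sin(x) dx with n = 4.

f(x) = sin(x)
a = 1.5, b = 3.25, n = 4
h = (b - a)/n = 0.437500

Trapezoidal rule: (h/2)[f(x₀) + 2f(x₁) + 2f(x₂) + ... + f(xₙ)]

x_0 = 1.5000, f(x_0) = 0.997495, coefficient = 1
x_1 = 1.9375, f(x_1) = 0.933514, coefficient = 2
x_2 = 2.3750, f(x_2) = 0.693685, coefficient = 2
x_3 = 2.8125, f(x_3) = 0.323185, coefficient = 2
x_4 = 3.2500, f(x_4) = -0.108195, coefficient = 1

I ≈ (0.437500/2) × 4.790067 = 1.047827
Exact value: 1.064867
Error: 0.017040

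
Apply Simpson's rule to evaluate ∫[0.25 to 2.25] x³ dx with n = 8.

f(x) = x³
a = 0.25, b = 2.25, n = 8
h = (b - a)/n = 0.250000

Simpson's rule: (h/3)[f(x₀) + 4f(x₁) + 2f(x₂) + ... + f(xₙ)]

x_0 = 0.2500, f(x_0) = 0.015625, coefficient = 1
x_1 = 0.5000, f(x_1) = 0.125000, coefficient = 4
x_2 = 0.7500, f(x_2) = 0.421875, coefficient = 2
x_3 = 1.0000, f(x_3) = 1.000000, coefficient = 4
x_4 = 1.2500, f(x_4) = 1.953125, coefficient = 2
x_5 = 1.5000, f(x_5) = 3.375000, coefficient = 4
x_6 = 1.7500, f(x_6) = 5.359375, coefficient = 2
x_7 = 2.0000, f(x_7) = 8.000000, coefficient = 4
x_8 = 2.2500, f(x_8) = 11.390625, coefficient = 1

I ≈ (0.250000/3) × 76.875000 = 6.406250
Exact value: 6.406250
Error: 0.000000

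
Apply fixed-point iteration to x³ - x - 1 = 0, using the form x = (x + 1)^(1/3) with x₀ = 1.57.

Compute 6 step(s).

Equation: x³ - x - 1 = 0
Fixed-point form: x = (x + 1)^(1/3)
x₀ = 1.57

x_1 = g(1.570000) = 1.369760
x_2 = g(1.369760) = 1.333219
x_3 = g(1.333219) = 1.326331
x_4 = g(1.326331) = 1.325024
x_5 = g(1.325024) = 1.324776
x_6 = g(1.324776) = 1.324729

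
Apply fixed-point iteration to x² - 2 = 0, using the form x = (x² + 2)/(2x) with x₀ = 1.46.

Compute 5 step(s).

Equation: x² - 2 = 0
Fixed-point form: x = (x² + 2)/(2x)
x₀ = 1.46

x_1 = g(1.460000) = 1.414932
x_2 = g(1.414932) = 1.414214
x_3 = g(1.414214) = 1.414214
x_4 = g(1.414214) = 1.414214
x_5 = g(1.414214) = 1.414214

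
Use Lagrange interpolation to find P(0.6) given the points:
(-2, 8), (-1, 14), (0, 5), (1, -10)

Lagrange interpolation formula:
P(x) = Σ yᵢ × Lᵢ(x)
where Lᵢ(x) = Π_{j≠i} (x - xⱼ)/(xᵢ - xⱼ)

L_0(0.6) = (0.6 - (-1))/(-2 - (-1)) × (0.6 - 0)/(-2 - 0) × (0.6 - 1)/(-2 - 1) = 0.064000
L_1(0.6) = (0.6 - (-2))/(-1 - (-2)) × (0.6 - 0)/(-1 - 0) × (0.6 - 1)/(-1 - 1) = -0.312000
L_2(0.6) = (0.6 - (-2))/(0 - (-2)) × (0.6 - (-1))/(0 - (-1)) × (0.6 - 1)/(0 - 1) = 0.832000
L_3(0.6) = (0.6 - (-2))/(1 - (-2)) × (0.6 - (-1))/(1 - (-1)) × (0.6 - 0)/(1 - 0) = 0.416000

P(0.6) = 8×L_0(0.6) + 14×L_1(0.6) + 5×L_2(0.6) + (-10)×L_3(0.6)
P(0.6) = -3.856000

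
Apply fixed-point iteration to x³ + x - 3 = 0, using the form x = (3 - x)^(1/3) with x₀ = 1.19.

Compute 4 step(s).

Equation: x³ + x - 3 = 0
Fixed-point form: x = (3 - x)^(1/3)
x₀ = 1.19

x_1 = g(1.190000) = 1.218689
x_2 = g(1.218689) = 1.212216
x_3 = g(1.212216) = 1.213682
x_4 = g(1.213682) = 1.213350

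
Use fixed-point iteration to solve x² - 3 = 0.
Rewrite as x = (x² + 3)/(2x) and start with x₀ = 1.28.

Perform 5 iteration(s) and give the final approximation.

Equation: x² - 3 = 0
Fixed-point form: x = (x² + 3)/(2x)
x₀ = 1.28

x_1 = g(1.280000) = 1.811875
x_2 = g(1.811875) = 1.733809
x_3 = g(1.733809) = 1.732052
x_4 = g(1.732052) = 1.732051
x_5 = g(1.732051) = 1.732051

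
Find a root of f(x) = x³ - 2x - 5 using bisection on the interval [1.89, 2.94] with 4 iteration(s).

f(x) = x³ - 2x - 5
Initial interval: [1.89, 2.94]

Iteration 1:
  c_1 = (1.890000 + 2.940000)/2 = 2.415000
  f(c_1) = f(2.415000) = 4.254823
  f(a) × f(c) < 0, new interval: [1.890000, 2.415000]
Iteration 2:
  c_2 = (1.890000 + 2.415000)/2 = 2.152500
  f(c_2) = f(2.152500) = 0.668084
  f(a) × f(c) < 0, new interval: [1.890000, 2.152500]
Iteration 3:
  c_3 = (1.890000 + 2.152500)/2 = 2.021250
  f(c_3) = f(2.021250) = -0.784781
  f(a) × f(c) ≥ 0, new interval: [2.021250, 2.152500]
Iteration 4:
  c_4 = (2.021250 + 2.152500)/2 = 2.086875
  f(c_4) = f(2.086875) = -0.085311
  f(a) × f(c) ≥ 0, new interval: [2.086875, 2.152500]

After 4 iteration(s), the approximation is c_4 = 2.086875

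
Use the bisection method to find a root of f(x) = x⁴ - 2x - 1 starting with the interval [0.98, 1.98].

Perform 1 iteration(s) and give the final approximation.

f(x) = x⁴ - 2x - 1
Initial interval: [0.98, 1.98]

Iteration 1:
  c_1 = (0.980000 + 1.980000)/2 = 1.480000
  f(c_1) = f(1.480000) = 0.837852
  f(a) × f(c) < 0, new interval: [0.980000, 1.480000]

After 1 iteration(s), the approximation is c_1 = 1.480000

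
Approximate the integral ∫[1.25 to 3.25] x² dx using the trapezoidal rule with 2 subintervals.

f(x) = x²
a = 1.25, b = 3.25, n = 2
h = (b - a)/n = 1.000000

Trapezoidal rule: (h/2)[f(x₀) + 2f(x₁) + 2f(x₂) + ... + f(xₙ)]

x_0 = 1.2500, f(x_0) = 1.562500, coefficient = 1
x_1 = 2.2500, f(x_1) = 5.062500, coefficient = 2
x_2 = 3.2500, f(x_2) = 10.562500, coefficient = 1

I ≈ (1.000000/2) × 22.250000 = 11.125000
Exact value: 10.791667
Error: 0.333333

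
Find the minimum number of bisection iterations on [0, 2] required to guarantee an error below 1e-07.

We need (b-a)/2^n ≤ 1e-07
(2 - 0)/2^n ≤ 1e-07
2/2^n ≤ 1e-07
2^n ≥ 20000000
n ≥ log₂(20000000) = 24.25
n ≥ 25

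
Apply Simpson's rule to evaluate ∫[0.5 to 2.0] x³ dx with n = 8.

f(x) = x³
a = 0.5, b = 2.0, n = 8
h = (b - a)/n = 0.187500

Simpson's rule: (h/3)[f(x₀) + 4f(x₁) + 2f(x₂) + ... + f(xₙ)]

x_0 = 0.5000, f(x_0) = 0.125000, coefficient = 1
x_1 = 0.6875, f(x_1) = 0.324951, coefficient = 4
x_2 = 0.8750, f(x_2) = 0.669922, coefficient = 2
x_3 = 1.0625, f(x_3) = 1.199463, coefficient = 4
x_4 = 1.2500, f(x_4) = 1.953125, coefficient = 2
x_5 = 1.4375, f(x_5) = 2.970459, coefficient = 4
x_6 = 1.6250, f(x_6) = 4.291016, coefficient = 2
x_7 = 1.8125, f(x_7) = 5.954346, coefficient = 4
x_8 = 2.0000, f(x_8) = 8.000000, coefficient = 1

I ≈ (0.187500/3) × 63.750000 = 3.984375
Exact value: 3.984375
Error: 0.000000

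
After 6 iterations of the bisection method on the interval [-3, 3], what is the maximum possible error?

Bisection error bound: |error| ≤ (b-a)/2^n
|error| ≤ (3 - (-3))/2^6 = 6/2^6
|error| ≤ 0.0937500000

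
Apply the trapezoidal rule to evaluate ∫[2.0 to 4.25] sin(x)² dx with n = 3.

f(x) = sin(x)²
a = 2.0, b = 4.25, n = 3
h = (b - a)/n = 0.750000

Trapezoidal rule: (h/2)[f(x₀) + 2f(x₁) + 2f(x₂) + ... + f(xₙ)]

x_0 = 2.0000, f(x_0) = 0.826822, coefficient = 1
x_1 = 2.7500, f(x_1) = 0.145665, coefficient = 2
x_2 = 3.5000, f(x_2) = 0.123049, coefficient = 2
x_3 = 4.2500, f(x_3) = 0.801006, coefficient = 1

I ≈ (0.750000/2) × 2.165256 = 0.811971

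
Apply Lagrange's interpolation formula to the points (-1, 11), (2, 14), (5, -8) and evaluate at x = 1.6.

Lagrange interpolation formula:
P(x) = Σ yᵢ × Lᵢ(x)
where Lᵢ(x) = Π_{j≠i} (x - xⱼ)/(xᵢ - xⱼ)

L_0(1.6) = (1.6 - 2)/(-1 - 2) × (1.6 - 5)/(-1 - 5) = 0.075556
L_1(1.6) = (1.6 - (-1))/(2 - (-1)) × (1.6 - 5)/(2 - 5) = 0.982222
L_2(1.6) = (1.6 - (-1))/(5 - (-1)) × (1.6 - 2)/(5 - 2) = -0.057778

P(1.6) = 11×L_0(1.6) + 14×L_1(1.6) + (-8)×L_2(1.6)
P(1.6) = 15.044444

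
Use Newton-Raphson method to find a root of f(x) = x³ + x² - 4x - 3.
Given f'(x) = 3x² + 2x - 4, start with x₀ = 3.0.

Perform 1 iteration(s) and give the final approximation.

f(x) = x³ + x² - 4x - 3
f'(x) = 3x² + 2x - 4
x₀ = 3.0

Newton-Raphson formula: x_{n+1} = x_n - f(x_n)/f'(x_n)

Iteration 1:
  f(3.000000) = 21.000000
  f'(3.000000) = 29.000000
  x_1 = 3.000000 - 21.000000/29.000000 = 2.275862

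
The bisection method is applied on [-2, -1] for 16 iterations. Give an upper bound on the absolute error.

Bisection error bound: |error| ≤ (b-a)/2^n
|error| ≤ (-1 - (-2))/2^16 = 1/2^16
|error| ≤ 0.0000152588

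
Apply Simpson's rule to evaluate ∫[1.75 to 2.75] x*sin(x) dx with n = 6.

f(x) = x*sin(x)
a = 1.75, b = 2.75, n = 6
h = (b - a)/n = 0.166667

Simpson's rule: (h/3)[f(x₀) + 4f(x₁) + 2f(x₂) + ... + f(xₙ)]

x_0 = 1.7500, f(x_0) = 1.721975, coefficient = 1
x_1 = 1.9167, f(x_1) = 1.803163, coefficient = 4
x_2 = 2.0833, f(x_2) = 1.815632, coefficient = 2
x_3 = 2.2500, f(x_3) = 1.750665, coefficient = 4
x_4 = 2.4167, f(x_4) = 1.602443, coefficient = 2
x_5 = 2.5833, f(x_5) = 1.368419, coefficient = 4
x_6 = 2.7500, f(x_6) = 1.049568, coefficient = 1

I ≈ (0.166667/3) × 29.296681 = 1.627593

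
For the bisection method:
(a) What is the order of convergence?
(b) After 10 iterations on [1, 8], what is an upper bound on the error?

(a) Bisection has linear (order 1) convergence; the error is halved each step.

(b) Error bound = (b-a)/2^n = (8 - 1)/2^{10}
    = 7/2^{10}

(a) 1 (linear); (b) error ≤ 6.84e-03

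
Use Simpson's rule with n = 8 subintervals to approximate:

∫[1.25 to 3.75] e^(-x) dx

f(x) = e^(-x)
a = 1.25, b = 3.75, n = 8
h = (b - a)/n = 0.312500

Simpson's rule: (h/3)[f(x₀) + 4f(x₁) + 2f(x₂) + ... + f(xₙ)]

x_0 = 1.2500, f(x_0) = 0.286505, coefficient = 1
x_1 = 1.5625, f(x_1) = 0.209611, coefficient = 4
x_2 = 1.8750, f(x_2) = 0.153355, coefficient = 2
x_3 = 2.1875, f(x_3) = 0.112197, coefficient = 4
x_4 = 2.5000, f(x_4) = 0.082085, coefficient = 2
x_5 = 2.8125, f(x_5) = 0.060055, coefficient = 4
x_6 = 3.1250, f(x_6) = 0.043937, coefficient = 2
x_7 = 3.4375, f(x_7) = 0.032145, coefficient = 4
x_8 = 3.7500, f(x_8) = 0.023518, coefficient = 1

I ≈ (0.312500/3) × 2.524808 = 0.263001
Exact value: 0.262987
Error: 0.000014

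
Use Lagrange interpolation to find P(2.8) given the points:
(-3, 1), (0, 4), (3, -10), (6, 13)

Lagrange interpolation formula:
P(x) = Σ yᵢ × Lᵢ(x)
where Lᵢ(x) = Π_{j≠i} (x - xⱼ)/(xᵢ - xⱼ)

L_0(2.8) = (2.8 - 0)/(-3 - 0) × (2.8 - 3)/(-3 - 3) × (2.8 - 6)/(-3 - 6) = -0.011062
L_1(2.8) = (2.8 - (-3))/(0 - (-3)) × (2.8 - 3)/(0 - 3) × (2.8 - 6)/(0 - 6) = 0.068741
L_2(2.8) = (2.8 - (-3))/(3 - (-3)) × (2.8 - 0)/(3 - 0) × (2.8 - 6)/(3 - 6) = 0.962370
L_3(2.8) = (2.8 - (-3))/(6 - (-3)) × (2.8 - 0)/(6 - 0) × (2.8 - 3)/(6 - 3) = -0.020049

P(2.8) = 1×L_0(2.8) + 4×L_1(2.8) + (-10)×L_2(2.8) + 13×L_3(2.8)
P(2.8) = -9.620444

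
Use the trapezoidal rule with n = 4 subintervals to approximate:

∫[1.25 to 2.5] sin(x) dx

f(x) = sin(x)
a = 1.25, b = 2.5, n = 4
h = (b - a)/n = 0.312500

Trapezoidal rule: (h/2)[f(x₀) + 2f(x₁) + 2f(x₂) + ... + f(xₙ)]

x_0 = 1.2500, f(x_0) = 0.948985, coefficient = 1
x_1 = 1.5625, f(x_1) = 0.999966, coefficient = 2
x_2 = 1.8750, f(x_2) = 0.954086, coefficient = 2
x_3 = 2.1875, f(x_3) = 0.815789, coefficient = 2
x_4 = 2.5000, f(x_4) = 0.598472, coefficient = 1

I ≈ (0.312500/2) × 7.087138 = 1.107365
Exact value: 1.116466
Error: 0.009101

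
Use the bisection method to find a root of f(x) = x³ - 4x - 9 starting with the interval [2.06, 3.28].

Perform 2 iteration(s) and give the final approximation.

f(x) = x³ - 4x - 9
Initial interval: [2.06, 3.28]

Iteration 1:
  c_1 = (2.060000 + 3.280000)/2 = 2.670000
  f(c_1) = f(2.670000) = -0.645837
  f(a) × f(c) ≥ 0, new interval: [2.670000, 3.280000]
Iteration 2:
  c_2 = (2.670000 + 3.280000)/2 = 2.975000
  f(c_2) = f(2.975000) = 5.430609
  f(a) × f(c) < 0, new interval: [2.670000, 2.975000]

After 2 iteration(s), the approximation is c_2 = 2.975000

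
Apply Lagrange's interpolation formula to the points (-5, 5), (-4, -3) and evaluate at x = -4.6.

Lagrange interpolation formula:
P(x) = Σ yᵢ × Lᵢ(x)
where Lᵢ(x) = Π_{j≠i} (x - xⱼ)/(xᵢ - xⱼ)

L_0(-4.6) = (-4.6 - (-4))/(-5 - (-4)) = 0.600000
L_1(-4.6) = (-4.6 - (-5))/(-4 - (-5)) = 0.400000

P(-4.6) = 5×L_0(-4.6) + (-3)×L_1(-4.6)
P(-4.6) = 1.800000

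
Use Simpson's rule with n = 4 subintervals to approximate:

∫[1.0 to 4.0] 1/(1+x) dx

f(x) = 1/(1+x)
a = 1.0, b = 4.0, n = 4
h = (b - a)/n = 0.750000

Simpson's rule: (h/3)[f(x₀) + 4f(x₁) + 2f(x₂) + ... + f(xₙ)]

x_0 = 1.0000, f(x_0) = 0.500000, coefficient = 1
x_1 = 1.7500, f(x_1) = 0.363636, coefficient = 4
x_2 = 2.5000, f(x_2) = 0.285714, coefficient = 2
x_3 = 3.2500, f(x_3) = 0.235294, coefficient = 4
x_4 = 4.0000, f(x_4) = 0.200000, coefficient = 1

I ≈ (0.750000/3) × 3.667150 = 0.916788
Exact value: 0.916291
Error: 0.000497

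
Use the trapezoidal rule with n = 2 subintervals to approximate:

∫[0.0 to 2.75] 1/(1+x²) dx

f(x) = 1/(1+x²)
a = 0.0, b = 2.75, n = 2
h = (b - a)/n = 1.375000

Trapezoidal rule: (h/2)[f(x₀) + 2f(x₁) + 2f(x₂) + ... + f(xₙ)]

x_0 = 0.0000, f(x_0) = 1.000000, coefficient = 1
x_1 = 1.3750, f(x_1) = 0.345946, coefficient = 2
x_2 = 2.7500, f(x_2) = 0.116788, coefficient = 1

I ≈ (1.375000/2) × 1.808680 = 1.243468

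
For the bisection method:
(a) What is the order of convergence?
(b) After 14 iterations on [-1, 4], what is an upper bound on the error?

(a) Bisection has linear (order 1) convergence; the error is halved each step.

(b) Error bound = (b-a)/2^n = (4 - (-1))/2^{14}
    = 5/2^{14}

(a) 1 (linear); (b) error ≤ 3.05e-04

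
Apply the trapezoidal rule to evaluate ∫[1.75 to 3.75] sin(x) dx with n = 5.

f(x) = sin(x)
a = 1.75, b = 3.75, n = 5
h = (b - a)/n = 0.400000

Trapezoidal rule: (h/2)[f(x₀) + 2f(x₁) + 2f(x₂) + ... + f(xₙ)]

x_0 = 1.7500, f(x_0) = 0.983986, coefficient = 1
x_1 = 2.1500, f(x_1) = 0.836899, coefficient = 2
x_2 = 2.5500, f(x_2) = 0.557684, coefficient = 2
x_3 = 2.9500, f(x_3) = 0.190423, coefficient = 2
x_4 = 3.3500, f(x_4) = -0.206902, coefficient = 2
x_5 = 3.7500, f(x_5) = -0.571561, coefficient = 1

I ≈ (0.400000/2) × 3.168631 = 0.633726
Exact value: 0.642313
Error: 0.008587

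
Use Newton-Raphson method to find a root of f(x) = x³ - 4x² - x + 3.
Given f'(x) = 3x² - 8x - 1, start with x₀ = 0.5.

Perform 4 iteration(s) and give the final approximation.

f(x) = x³ - 4x² - x + 3
f'(x) = 3x² - 8x - 1
x₀ = 0.5

Newton-Raphson formula: x_{n+1} = x_n - f(x_n)/f'(x_n)

Iteration 1:
  f(0.500000) = 1.625000
  f'(0.500000) = -4.250000
  x_1 = 0.500000 - 1.625000/(-4.250000) = 0.882353
Iteration 2:
  f(0.882353) = -0.309587
  f'(0.882353) = -5.723183
  x_2 = 0.882353 - (-0.309587)/(-5.723183) = 0.828259
Iteration 3:
  f(0.828259) = -0.004117
  f'(0.828259) = -5.568035
  x_3 = 0.828259 - (-0.004117)/(-5.568035) = 0.827520
Iteration 4:
  f(0.827520) = -0.000001
  f'(0.827520) = -5.565792
  x_4 = 0.827520 - (-0.000001)/(-5.565792) = 0.827520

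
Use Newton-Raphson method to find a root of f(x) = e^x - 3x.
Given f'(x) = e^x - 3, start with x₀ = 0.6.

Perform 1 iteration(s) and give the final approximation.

f(x) = e^x - 3x
f'(x) = e^x - 3
x₀ = 0.6

Newton-Raphson formula: x_{n+1} = x_n - f(x_n)/f'(x_n)

Iteration 1:
  f(0.600000) = 0.022119
  f'(0.600000) = -1.177881
  x_1 = 0.600000 - 0.022119/(-1.177881) = 0.618778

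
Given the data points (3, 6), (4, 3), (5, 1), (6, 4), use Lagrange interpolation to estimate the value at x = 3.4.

Lagrange interpolation formula:
P(x) = Σ yᵢ × Lᵢ(x)
where Lᵢ(x) = Π_{j≠i} (x - xⱼ)/(xᵢ - xⱼ)

L_0(3.4) = (3.4 - 4)/(3 - 4) × (3.4 - 5)/(3 - 5) × (3.4 - 6)/(3 - 6) = 0.416000
L_1(3.4) = (3.4 - 3)/(4 - 3) × (3.4 - 5)/(4 - 5) × (3.4 - 6)/(4 - 6) = 0.832000
L_2(3.4) = (3.4 - 3)/(5 - 3) × (3.4 - 4)/(5 - 4) × (3.4 - 6)/(5 - 6) = -0.312000
L_3(3.4) = (3.4 - 3)/(6 - 3) × (3.4 - 4)/(6 - 4) × (3.4 - 5)/(6 - 5) = 0.064000

P(3.4) = 6×L_0(3.4) + 3×L_1(3.4) + 1×L_2(3.4) + 4×L_3(3.4)
P(3.4) = 4.936000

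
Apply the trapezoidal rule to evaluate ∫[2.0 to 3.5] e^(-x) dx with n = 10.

f(x) = e^(-x)
a = 2.0, b = 3.5, n = 10
h = (b - a)/n = 0.150000

Trapezoidal rule: (h/2)[f(x₀) + 2f(x₁) + 2f(x₂) + ... + f(xₙ)]

x_0 = 2.0000, f(x_0) = 0.135335, coefficient = 1
x_1 = 2.1500, f(x_1) = 0.116484, coefficient = 2
x_2 = 2.3000, f(x_2) = 0.100259, coefficient = 2
x_3 = 2.4500, f(x_3) = 0.086294, coefficient = 2
x_4 = 2.6000, f(x_4) = 0.074274, coefficient = 2
x_5 = 2.7500, f(x_5) = 0.063928, coefficient = 2
x_6 = 2.9000, f(x_6) = 0.055023, coefficient = 2
x_7 = 3.0500, f(x_7) = 0.047359, coefficient = 2
x_8 = 3.2000, f(x_8) = 0.040762, coefficient = 2
x_9 = 3.3500, f(x_9) = 0.035084, coefficient = 2
x_10 = 3.5000, f(x_10) = 0.030197, coefficient = 1

I ≈ (0.150000/2) × 1.404466 = 0.105335
Exact value: 0.105138
Error: 0.000197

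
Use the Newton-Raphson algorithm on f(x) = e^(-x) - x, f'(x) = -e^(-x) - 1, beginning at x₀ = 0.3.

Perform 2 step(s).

f(x) = e^(-x) - x
f'(x) = -e^(-x) - 1
x₀ = 0.3

Newton-Raphson formula: x_{n+1} = x_n - f(x_n)/f'(x_n)

Iteration 1:
  f(0.300000) = 0.440818
  f'(0.300000) = -1.740818
  x_1 = 0.300000 - 0.440818/(-1.740818) = 0.553225
Iteration 2:
  f(0.553225) = 0.021868
  f'(0.553225) = -1.575092
  x_2 = 0.553225 - 0.021868/(-1.575092) = 0.567108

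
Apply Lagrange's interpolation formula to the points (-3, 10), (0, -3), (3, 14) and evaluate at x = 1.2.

Lagrange interpolation formula:
P(x) = Σ yᵢ × Lᵢ(x)
where Lᵢ(x) = Π_{j≠i} (x - xⱼ)/(xᵢ - xⱼ)

L_0(1.2) = (1.2 - 0)/(-3 - 0) × (1.2 - 3)/(-3 - 3) = -0.120000
L_1(1.2) = (1.2 - (-3))/(0 - (-3)) × (1.2 - 3)/(0 - 3) = 0.840000
L_2(1.2) = (1.2 - (-3))/(3 - (-3)) × (1.2 - 0)/(3 - 0) = 0.280000

P(1.2) = 10×L_0(1.2) + (-3)×L_1(1.2) + 14×L_2(1.2)
P(1.2) = 0.200000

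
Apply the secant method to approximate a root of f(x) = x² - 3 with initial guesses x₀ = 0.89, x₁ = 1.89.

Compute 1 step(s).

f(x) = x² - 3
x₀ = 0.89, x₁ = 1.89

Secant formula: x_{n+1} = x_n - f(x_n)(x_n - x_{n-1})/(f(x_n) - f(x_{n-1}))

Iteration 1:
  f(0.890000) = -2.207900
  f(1.890000) = 0.572100
  x_2 = 1.890000 - 0.572100×(1.890000 - 0.890000)/(0.572100 - (-2.207900))
       = 1.684209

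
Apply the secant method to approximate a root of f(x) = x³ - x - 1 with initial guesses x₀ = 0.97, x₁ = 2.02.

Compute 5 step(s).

f(x) = x³ - x - 1
x₀ = 0.97, x₁ = 2.02

Secant formula: x_{n+1} = x_n - f(x_n)(x_n - x_{n-1})/(f(x_n) - f(x_{n-1}))

Iteration 1:
  f(0.970000) = -1.057327
  f(2.020000) = 5.222408
  x_2 = 2.020000 - 5.222408×(2.020000 - 0.970000)/(5.222408 - (-1.057327))
       = 1.146790
Iteration 2:
  f(2.020000) = 5.222408
  f(1.146790) = -0.638616
  x_3 = 1.146790 - (-0.638616)×(1.146790 - 2.020000)/(-0.638616 - 5.222408)
       = 1.241935
Iteration 3:
  f(1.146790) = -0.638616
  f(1.241935) = -0.326373
  x_4 = 1.241935 - (-0.326373)×(1.241935 - 1.146790)/(-0.326373 - (-0.638616))
       = 1.341385
Iteration 4:
  f(1.241935) = -0.326373
  f(1.341385) = 0.072187
  x_5 = 1.341385 - 0.072187×(1.341385 - 1.241935)/(0.072187 - (-0.326373))
       = 1.323372
Iteration 5:
  f(1.341385) = 0.072187
  f(1.323372) = -0.005731
  x_6 = 1.323372 - (-0.005731)×(1.323372 - 1.341385)/(-0.005731 - 0.072187)
       = 1.324697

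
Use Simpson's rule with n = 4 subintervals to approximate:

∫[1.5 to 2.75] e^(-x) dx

f(x) = e^(-x)
a = 1.5, b = 2.75, n = 4
h = (b - a)/n = 0.312500

Simpson's rule: (h/3)[f(x₀) + 4f(x₁) + 2f(x₂) + ... + f(xₙ)]

x_0 = 1.5000, f(x_0) = 0.223130, coefficient = 1
x_1 = 1.8125, f(x_1) = 0.163246, coefficient = 4
x_2 = 2.1250, f(x_2) = 0.119433, coefficient = 2
x_3 = 2.4375, f(x_3) = 0.087379, coefficient = 4
x_4 = 2.7500, f(x_4) = 0.063928, coefficient = 1

I ≈ (0.312500/3) × 1.528422 = 0.159211
Exact value: 0.159202
Error: 0.000008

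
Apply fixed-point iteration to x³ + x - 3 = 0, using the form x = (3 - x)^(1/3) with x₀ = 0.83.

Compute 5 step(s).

Equation: x³ + x - 3 = 0
Fixed-point form: x = (3 - x)^(1/3)
x₀ = 0.83

x_1 = g(0.830000) = 1.294653
x_2 = g(1.294653) = 1.194733
x_3 = g(1.194733) = 1.217626
x_4 = g(1.217626) = 1.212457
x_5 = g(1.212457) = 1.213628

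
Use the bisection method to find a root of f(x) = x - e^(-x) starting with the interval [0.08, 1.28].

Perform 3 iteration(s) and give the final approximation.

f(x) = x - e^(-x)
Initial interval: [0.08, 1.28]

Iteration 1:
  c_1 = (0.080000 + 1.280000)/2 = 0.680000
  f(c_1) = f(0.680000) = 0.173383
  f(a) × f(c) < 0, new interval: [0.080000, 0.680000]
Iteration 2:
  c_2 = (0.080000 + 0.680000)/2 = 0.380000
  f(c_2) = f(0.380000) = -0.303861
  f(a) × f(c) ≥ 0, new interval: [0.380000, 0.680000]
Iteration 3:
  c_3 = (0.380000 + 0.680000)/2 = 0.530000
  f(c_3) = f(0.530000) = -0.058605
  f(a) × f(c) ≥ 0, new interval: [0.530000, 0.680000]

After 3 iteration(s), the approximation is c_3 = 0.530000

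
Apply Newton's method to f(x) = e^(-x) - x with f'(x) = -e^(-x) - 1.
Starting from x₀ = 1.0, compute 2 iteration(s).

f(x) = e^(-x) - x
f'(x) = -e^(-x) - 1
x₀ = 1.0

Newton-Raphson formula: x_{n+1} = x_n - f(x_n)/f'(x_n)

Iteration 1:
  f(1.000000) = -0.632121
  f'(1.000000) = -1.367879
  x_1 = 1.000000 - (-0.632121)/(-1.367879) = 0.537883
Iteration 2:
  f(0.537883) = 0.046100
  f'(0.537883) = -1.583983
  x_2 = 0.537883 - 0.046100/(-1.583983) = 0.566987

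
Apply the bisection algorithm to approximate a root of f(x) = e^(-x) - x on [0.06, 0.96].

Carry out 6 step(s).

f(x) = e^(-x) - x
Initial interval: [0.06, 0.96]

Iteration 1:
  c_1 = (0.060000 + 0.960000)/2 = 0.510000
  f(c_1) = f(0.510000) = 0.090496
  f(a) × f(c) ≥ 0, new interval: [0.510000, 0.960000]
Iteration 2:
  c_2 = (0.510000 + 0.960000)/2 = 0.735000
  f(c_2) = f(0.735000) = -0.255495
  f(a) × f(c) < 0, new interval: [0.510000, 0.735000]
Iteration 3:
  c_3 = (0.510000 + 0.735000)/2 = 0.622500
  f(c_3) = f(0.622500) = -0.085899
  f(a) × f(c) < 0, new interval: [0.510000, 0.622500]
Iteration 4:
  c_4 = (0.510000 + 0.622500)/2 = 0.566250
  f(c_4) = f(0.566250) = 0.001400
  f(a) × f(c) ≥ 0, new interval: [0.566250, 0.622500]
Iteration 5:
  c_5 = (0.566250 + 0.622500)/2 = 0.594375
  f(c_5) = f(0.594375) = -0.042468
  f(a) × f(c) < 0, new interval: [0.566250, 0.594375]
Iteration 6:
  c_6 = (0.566250 + 0.594375)/2 = 0.580313
  f(c_6) = f(0.580313) = -0.020589
  f(a) × f(c) < 0, new interval: [0.566250, 0.580313]

After 6 iteration(s), the approximation is c_6 = 0.580313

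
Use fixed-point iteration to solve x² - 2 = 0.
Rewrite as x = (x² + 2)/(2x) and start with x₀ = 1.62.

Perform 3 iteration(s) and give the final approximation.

Equation: x² - 2 = 0
Fixed-point form: x = (x² + 2)/(2x)
x₀ = 1.62

x_1 = g(1.620000) = 1.427284
x_2 = g(1.427284) = 1.414273
x_3 = g(1.414273) = 1.414214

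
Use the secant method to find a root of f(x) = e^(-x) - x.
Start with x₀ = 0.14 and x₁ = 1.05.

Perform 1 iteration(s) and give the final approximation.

f(x) = e^(-x) - x
x₀ = 0.14, x₁ = 1.05

Secant formula: x_{n+1} = x_n - f(x_n)(x_n - x_{n-1})/(f(x_n) - f(x_{n-1}))

Iteration 1:
  f(0.140000) = 0.729358
  f(1.050000) = -0.700062
  x_2 = 1.050000 - (-0.700062)×(1.050000 - 0.140000)/(-0.700062 - 0.729358)
       = 0.604325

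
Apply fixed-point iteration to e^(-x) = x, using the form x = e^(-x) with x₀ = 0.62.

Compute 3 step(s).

Equation: e^(-x) = x
Fixed-point form: x = e^(-x)
x₀ = 0.62

x_1 = g(0.620000) = 0.537944
x_2 = g(0.537944) = 0.583947
x_3 = g(0.583947) = 0.557693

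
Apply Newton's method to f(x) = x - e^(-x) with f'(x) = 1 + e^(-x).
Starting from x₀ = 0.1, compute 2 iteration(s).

f(x) = x - e^(-x)
f'(x) = 1 + e^(-x)
x₀ = 0.1

Newton-Raphson formula: x_{n+1} = x_n - f(x_n)/f'(x_n)

Iteration 1:
  f(0.100000) = -0.804837
  f'(0.100000) = 1.904837
  x_1 = 0.100000 - (-0.804837)/1.904837 = 0.522523
Iteration 2:
  f(0.522523) = -0.070500
  f'(0.522523) = 1.593023
  x_2 = 0.522523 - (-0.070500)/1.593023 = 0.566778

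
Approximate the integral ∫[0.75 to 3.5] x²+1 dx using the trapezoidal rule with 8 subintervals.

f(x) = x²+1
a = 0.75, b = 3.5, n = 8
h = (b - a)/n = 0.343750

Trapezoidal rule: (h/2)[f(x₀) + 2f(x₁) + 2f(x₂) + ... + f(xₙ)]

x_0 = 0.7500, f(x_0) = 1.562500, coefficient = 1
x_1 = 1.0938, f(x_1) = 2.196289, coefficient = 2
x_2 = 1.4375, f(x_2) = 3.066406, coefficient = 2
x_3 = 1.7812, f(x_3) = 4.172852, coefficient = 2
x_4 = 2.1250, f(x_4) = 5.515625, coefficient = 2
x_5 = 2.4688, f(x_5) = 7.094727, coefficient = 2
x_6 = 2.8125, f(x_6) = 8.910156, coefficient = 2
x_7 = 3.1562, f(x_7) = 10.961914, coefficient = 2
x_8 = 3.5000, f(x_8) = 13.250000, coefficient = 1

I ≈ (0.343750/2) × 98.648438 = 16.955200
Exact value: 16.901042
Error: 0.054159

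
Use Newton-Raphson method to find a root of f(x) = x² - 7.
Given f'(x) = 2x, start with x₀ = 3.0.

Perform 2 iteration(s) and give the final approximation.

f(x) = x² - 7
f'(x) = 2x
x₀ = 3.0

Newton-Raphson formula: x_{n+1} = x_n - f(x_n)/f'(x_n)

Iteration 1:
  f(3.000000) = 2.000000
  f'(3.000000) = 6.000000
  x_1 = 3.000000 - 2.000000/6.000000 = 2.666667
Iteration 2:
  f(2.666667) = 0.111111
  f'(2.666667) = 5.333333
  x_2 = 2.666667 - 0.111111/5.333333 = 2.645833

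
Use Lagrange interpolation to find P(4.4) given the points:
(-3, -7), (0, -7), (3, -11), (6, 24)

Lagrange interpolation formula:
P(x) = Σ yᵢ × Lᵢ(x)
where Lᵢ(x) = Π_{j≠i} (x - xⱼ)/(xᵢ - xⱼ)

L_0(4.4) = (4.4 - 0)/(-3 - 0) × (4.4 - 3)/(-3 - 3) × (4.4 - 6)/(-3 - 6) = 0.060840
L_1(4.4) = (4.4 - (-3))/(0 - (-3)) × (4.4 - 3)/(0 - 3) × (4.4 - 6)/(0 - 6) = -0.306963
L_2(4.4) = (4.4 - (-3))/(3 - (-3)) × (4.4 - 0)/(3 - 0) × (4.4 - 6)/(3 - 6) = 0.964741
L_3(4.4) = (4.4 - (-3))/(6 - (-3)) × (4.4 - 0)/(6 - 0) × (4.4 - 3)/(6 - 3) = 0.281383

P(4.4) = (-7)×L_0(4.4) + (-7)×L_1(4.4) + (-11)×L_2(4.4) + 24×L_3(4.4)
P(4.4) = -2.136099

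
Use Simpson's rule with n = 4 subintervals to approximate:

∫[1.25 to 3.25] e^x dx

f(x) = e^x
a = 1.25, b = 3.25, n = 4
h = (b - a)/n = 0.500000

Simpson's rule: (h/3)[f(x₀) + 4f(x₁) + 2f(x₂) + ... + f(xₙ)]

x_0 = 1.2500, f(x_0) = 3.490343, coefficient = 1
x_1 = 1.7500, f(x_1) = 5.754603, coefficient = 4
x_2 = 2.2500, f(x_2) = 9.487736, coefficient = 2
x_3 = 2.7500, f(x_3) = 15.642632, coefficient = 4
x_4 = 3.2500, f(x_4) = 25.790340, coefficient = 1

I ≈ (0.500000/3) × 133.845093 = 22.307515
Exact value: 22.299997
Error: 0.007519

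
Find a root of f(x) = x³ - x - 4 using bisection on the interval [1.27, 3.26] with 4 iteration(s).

f(x) = x³ - x - 4
Initial interval: [1.27, 3.26]

Iteration 1:
  c_1 = (1.270000 + 3.260000)/2 = 2.265000
  f(c_1) = f(2.265000) = 5.354960
  f(a) × f(c) < 0, new interval: [1.270000, 2.265000]
Iteration 2:
  c_2 = (1.270000 + 2.265000)/2 = 1.767500
  f(c_2) = f(1.767500) = -0.245731
  f(a) × f(c) ≥ 0, new interval: [1.767500, 2.265000]
Iteration 3:
  c_3 = (1.767500 + 2.265000)/2 = 2.016250
  f(c_3) = f(2.016250) = 2.180339
  f(a) × f(c) < 0, new interval: [1.767500, 2.016250]
Iteration 4:
  c_4 = (1.767500 + 2.016250)/2 = 1.891875
  f(c_4) = f(1.891875) = 0.879507
  f(a) × f(c) < 0, new interval: [1.767500, 1.891875]

After 4 iteration(s), the approximation is c_4 = 1.891875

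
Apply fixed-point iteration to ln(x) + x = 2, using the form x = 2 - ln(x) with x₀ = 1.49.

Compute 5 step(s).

Equation: ln(x) + x = 2
Fixed-point form: x = 2 - ln(x)
x₀ = 1.49

x_1 = g(1.490000) = 1.601224
x_2 = g(1.601224) = 1.529232
x_3 = g(1.529232) = 1.575235
x_4 = g(1.575235) = 1.545596
x_5 = g(1.545596) = 1.564591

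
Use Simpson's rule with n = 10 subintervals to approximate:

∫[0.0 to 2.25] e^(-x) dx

f(x) = e^(-x)
a = 0.0, b = 2.25, n = 10
h = (b - a)/n = 0.225000

Simpson's rule: (h/3)[f(x₀) + 4f(x₁) + 2f(x₂) + ... + f(xₙ)]

x_0 = 0.0000, f(x_0) = 1.000000, coefficient = 1
x_1 = 0.2250, f(x_1) = 0.798516, coefficient = 4
x_2 = 0.4500, f(x_2) = 0.637628, coefficient = 2
x_3 = 0.6750, f(x_3) = 0.509156, coefficient = 4
x_4 = 0.9000, f(x_4) = 0.406570, coefficient = 2
x_5 = 1.1250, f(x_5) = 0.324652, coefficient = 4
x_6 = 1.3500, f(x_6) = 0.259240, coefficient = 2
x_7 = 1.5750, f(x_7) = 0.207008, coefficient = 4
x_8 = 1.8000, f(x_8) = 0.165299, coefficient = 2
x_9 = 2.0250, f(x_9) = 0.131994, coefficient = 4
x_10 = 2.2500, f(x_10) = 0.105399, coefficient = 1

I ≈ (0.225000/3) × 11.928179 = 0.894613
Exact value: 0.894601
Error: 0.000013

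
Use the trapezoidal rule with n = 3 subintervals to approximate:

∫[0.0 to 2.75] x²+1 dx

f(x) = x²+1
a = 0.0, b = 2.75, n = 3
h = (b - a)/n = 0.916667

Trapezoidal rule: (h/2)[f(x₀) + 2f(x₁) + 2f(x₂) + ... + f(xₙ)]

x_0 = 0.0000, f(x_0) = 1.000000, coefficient = 1
x_1 = 0.9167, f(x_1) = 1.840278, coefficient = 2
x_2 = 1.8333, f(x_2) = 4.361111, coefficient = 2
x_3 = 2.7500, f(x_3) = 8.562500, coefficient = 1

I ≈ (0.916667/2) × 21.965278 = 10.067419
Exact value: 9.682292
Error: 0.385127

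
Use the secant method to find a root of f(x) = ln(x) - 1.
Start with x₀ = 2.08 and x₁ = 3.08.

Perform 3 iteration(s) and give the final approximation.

f(x) = ln(x) - 1
x₀ = 2.08, x₁ = 3.08

Secant formula: x_{n+1} = x_n - f(x_n)(x_n - x_{n-1})/(f(x_n) - f(x_{n-1}))

Iteration 1:
  f(2.080000) = -0.267632
  f(3.080000) = 0.124930
  x_2 = 3.080000 - 0.124930×(3.080000 - 2.080000)/(0.124930 - (-0.267632))
       = 2.761758
Iteration 2:
  f(3.080000) = 0.124930
  f(2.761758) = 0.015867
  x_3 = 2.761758 - 0.015867×(2.761758 - 3.080000)/(0.015867 - 0.124930)
       = 2.715457
Iteration 3:
  f(2.761758) = 0.015867
  f(2.715457) = -0.001040
  x_4 = 2.715457 - (-0.001040)×(2.715457 - 2.761758)/(-0.001040 - 0.015867)
       = 2.718304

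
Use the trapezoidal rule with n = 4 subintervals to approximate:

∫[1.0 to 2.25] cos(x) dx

f(x) = cos(x)
a = 1.0, b = 2.25, n = 4
h = (b - a)/n = 0.312500

Trapezoidal rule: (h/2)[f(x₀) + 2f(x₁) + 2f(x₂) + ... + f(xₙ)]

x_0 = 1.0000, f(x_0) = 0.540302, coefficient = 1
x_1 = 1.3125, f(x_1) = 0.255434, coefficient = 2
x_2 = 1.6250, f(x_2) = -0.054177, coefficient = 2
x_3 = 1.9375, f(x_3) = -0.358540, coefficient = 2
x_4 = 2.2500, f(x_4) = -0.628174, coefficient = 1

I ≈ (0.312500/2) × -0.402438 = -0.062881
Exact value: -0.063398
Error: 0.000517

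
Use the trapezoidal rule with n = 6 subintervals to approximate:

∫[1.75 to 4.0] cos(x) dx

f(x) = cos(x)
a = 1.75, b = 4.0, n = 6
h = (b - a)/n = 0.375000

Trapezoidal rule: (h/2)[f(x₀) + 2f(x₁) + 2f(x₂) + ... + f(xₙ)]

x_0 = 1.7500, f(x_0) = -0.178246, coefficient = 1
x_1 = 2.1250, f(x_1) = -0.526266, coefficient = 2
x_2 = 2.5000, f(x_2) = -0.801144, coefficient = 2
x_3 = 2.8750, f(x_3) = -0.964674, coefficient = 2
x_4 = 3.2500, f(x_4) = -0.994130, coefficient = 2
x_5 = 3.6250, f(x_5) = -0.885416, coefficient = 2
x_6 = 4.0000, f(x_6) = -0.653644, coefficient = 1

I ≈ (0.375000/2) × -9.175150 = -1.720341
Exact value: -1.740788
Error: 0.020448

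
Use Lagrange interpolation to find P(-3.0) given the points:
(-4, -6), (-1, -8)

Lagrange interpolation formula:
P(x) = Σ yᵢ × Lᵢ(x)
where Lᵢ(x) = Π_{j≠i} (x - xⱼ)/(xᵢ - xⱼ)

L_0(-3.0) = (-3.0 - (-1))/(-4 - (-1)) = 0.666667
L_1(-3.0) = (-3.0 - (-4))/(-1 - (-4)) = 0.333333

P(-3.0) = (-6)×L_0(-3.0) + (-8)×L_1(-3.0)
P(-3.0) = -6.666667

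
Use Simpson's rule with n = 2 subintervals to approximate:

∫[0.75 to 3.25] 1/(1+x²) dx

f(x) = 1/(1+x²)
a = 0.75, b = 3.25, n = 2
h = (b - a)/n = 1.250000

Simpson's rule: (h/3)[f(x₀) + 4f(x₁) + 2f(x₂) + ... + f(xₙ)]

x_0 = 0.7500, f(x_0) = 0.640000, coefficient = 1
x_1 = 2.0000, f(x_1) = 0.200000, coefficient = 4
x_2 = 3.2500, f(x_2) = 0.086486, coefficient = 1

I ≈ (1.250000/3) × 1.526486 = 0.636036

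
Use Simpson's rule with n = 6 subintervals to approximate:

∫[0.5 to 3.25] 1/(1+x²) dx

f(x) = 1/(1+x²)
a = 0.5, b = 3.25, n = 6
h = (b - a)/n = 0.458333

Simpson's rule: (h/3)[f(x₀) + 4f(x₁) + 2f(x₂) + ... + f(xₙ)]

x_0 = 0.5000, f(x_0) = 0.800000, coefficient = 1
x_1 = 0.9583, f(x_1) = 0.521267, coefficient = 4
x_2 = 1.4167, f(x_2) = 0.332564, coefficient = 2
x_3 = 1.8750, f(x_3) = 0.221453, coefficient = 4
x_4 = 2.3333, f(x_4) = 0.155172, coefficient = 2
x_5 = 2.7917, f(x_5) = 0.113722, coefficient = 4
x_6 = 3.2500, f(x_6) = 0.086486, coefficient = 1

I ≈ (0.458333/3) × 5.287726 = 0.807847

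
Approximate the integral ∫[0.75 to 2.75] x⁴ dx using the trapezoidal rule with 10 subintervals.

f(x) = x⁴
a = 0.75, b = 2.75, n = 10
h = (b - a)/n = 0.200000

Trapezoidal rule: (h/2)[f(x₀) + 2f(x₁) + 2f(x₂) + ... + f(xₙ)]

x_0 = 0.7500, f(x_0) = 0.316406, coefficient = 1
x_1 = 0.9500, f(x_1) = 0.814506, coefficient = 2
x_2 = 1.1500, f(x_2) = 1.749006, coefficient = 2
x_3 = 1.3500, f(x_3) = 3.321506, coefficient = 2
x_4 = 1.5500, f(x_4) = 5.772006, coefficient = 2
x_5 = 1.7500, f(x_5) = 9.378906, coefficient = 2
x_6 = 1.9500, f(x_6) = 14.459006, coefficient = 2
x_7 = 2.1500, f(x_7) = 21.367506, coefficient = 2
x_8 = 2.3500, f(x_8) = 30.498006, coefficient = 2
x_9 = 2.5500, f(x_9) = 42.282506, coefficient = 2
x_10 = 2.7500, f(x_10) = 57.191406, coefficient = 1

I ≈ (0.200000/2) × 316.793725 = 31.679372
Exact value: 31.407813
Error: 0.271560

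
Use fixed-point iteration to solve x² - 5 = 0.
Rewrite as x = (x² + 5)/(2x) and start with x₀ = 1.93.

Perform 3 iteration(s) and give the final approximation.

Equation: x² - 5 = 0
Fixed-point form: x = (x² + 5)/(2x)
x₀ = 1.93

x_1 = g(1.930000) = 2.260337
x_2 = g(2.260337) = 2.236198
x_3 = g(2.236198) = 2.236068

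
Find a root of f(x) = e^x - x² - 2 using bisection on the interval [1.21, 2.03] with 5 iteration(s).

f(x) = e^x - x² - 2
Initial interval: [1.21, 2.03]

Iteration 1:
  c_1 = (1.210000 + 2.030000)/2 = 1.620000
  f(c_1) = f(1.620000) = 0.428690
  f(a) × f(c) < 0, new interval: [1.210000, 1.620000]
Iteration 2:
  c_2 = (1.210000 + 1.620000)/2 = 1.415000
  f(c_2) = f(1.415000) = 0.114261
  f(a) × f(c) < 0, new interval: [1.210000, 1.415000]
Iteration 3:
  c_3 = (1.210000 + 1.415000)/2 = 1.312500
  f(c_3) = f(1.312500) = -0.007206
  f(a) × f(c) ≥ 0, new interval: [1.312500, 1.415000]
Iteration 4:
  c_4 = (1.312500 + 1.415000)/2 = 1.363750
  f(c_4) = f(1.363750) = 0.051017
  f(a) × f(c) < 0, new interval: [1.312500, 1.363750]
Iteration 5:
  c_5 = (1.312500 + 1.363750)/2 = 1.338125
  f(c_5) = f(1.338125) = 0.021311
  f(a) × f(c) < 0, new interval: [1.312500, 1.338125]

After 5 iteration(s), the approximation is c_5 = 1.338125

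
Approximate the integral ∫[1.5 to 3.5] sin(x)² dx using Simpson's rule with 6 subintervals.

f(x) = sin(x)²
a = 1.5, b = 3.5, n = 6
h = (b - a)/n = 0.333333

Simpson's rule: (h/3)[f(x₀) + 4f(x₁) + 2f(x₂) + ... + f(xₙ)]

x_0 = 1.5000, f(x_0) = 0.994996, coefficient = 1
x_1 = 1.8333, f(x_1) = 0.932643, coefficient = 4
x_2 = 2.1667, f(x_2) = 0.685022, coefficient = 2
x_3 = 2.5000, f(x_3) = 0.358169, coefficient = 4
x_4 = 2.8333, f(x_4) = 0.092052, coefficient = 2
x_5 = 3.1667, f(x_5) = 0.000629, coefficient = 4
x_6 = 3.5000, f(x_6) = 0.123049, coefficient = 1

I ≈ (0.333333/3) × 7.837956 = 0.870884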